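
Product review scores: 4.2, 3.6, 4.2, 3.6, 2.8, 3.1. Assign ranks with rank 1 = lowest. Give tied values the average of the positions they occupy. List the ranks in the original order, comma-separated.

5.5, 3.5, 5.5, 3.5, 1, 2

Sorted (ascending): 2.8, 3.1, 3.6, 3.6, 4.2, 4.2
The 2 values of 3.6 occupy positions 3–4 → average rank (3+4)/2 = 3.5.
The 2 values of 4.2 occupy positions 5–6 → average rank (5+6)/2 = 5.5.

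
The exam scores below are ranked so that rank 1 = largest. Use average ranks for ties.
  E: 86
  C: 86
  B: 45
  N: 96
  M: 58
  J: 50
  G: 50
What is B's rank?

Sorted (descending): 96, 86, 86, 58, 50, 50, 45
The 2 values of 86 occupy positions 2–3 → average rank (2+3)/2 = 2.5.
The 2 values of 50 occupy positions 5–6 → average rank (5+6)/2 = 5.5.
B has value 45 → rank 7.

7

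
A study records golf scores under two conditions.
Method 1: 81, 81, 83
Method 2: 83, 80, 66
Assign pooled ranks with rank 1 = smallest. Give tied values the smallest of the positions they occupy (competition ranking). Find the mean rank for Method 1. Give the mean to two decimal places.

Sorted (ascending): 66, 80, 81, 81, 83, 83
The 2 values of 81 occupy positions 3–4 → each gets rank 3.
The 2 values of 83 occupy positions 5–6 → each gets rank 5.
Method 1 values → pooled ranks: 81→3, 81→3, 83→5
Mean rank = (3 + 3 + 5) / 3 = 3.67

3.67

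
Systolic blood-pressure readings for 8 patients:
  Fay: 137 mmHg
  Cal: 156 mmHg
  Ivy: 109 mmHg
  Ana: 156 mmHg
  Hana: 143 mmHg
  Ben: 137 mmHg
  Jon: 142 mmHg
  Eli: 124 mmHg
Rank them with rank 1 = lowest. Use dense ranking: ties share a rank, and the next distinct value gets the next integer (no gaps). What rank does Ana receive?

6

Sorted (ascending): 109, 124, 137, 137, 142, 143, 156, 156
The 2 values of 137 share dense rank 3.
The 2 values of 156 share dense rank 6.
Remaining distinct values take the next consecutive integers.
Ana has value 156 mmHg → rank 6.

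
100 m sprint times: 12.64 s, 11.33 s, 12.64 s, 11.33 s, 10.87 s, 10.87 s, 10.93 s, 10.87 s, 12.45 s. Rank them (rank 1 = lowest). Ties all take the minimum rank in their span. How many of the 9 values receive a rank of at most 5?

6

Sorted (ascending): 10.87, 10.87, 10.87, 10.93, 11.33, 11.33, 12.45, 12.64, 12.64
The 3 values of 10.87 occupy positions 1–3 → each gets rank 1.
The 2 values of 11.33 occupy positions 5–6 → each gets rank 5.
The 2 values of 12.64 occupy positions 8–9 → each gets rank 8.
Ranks ≤ 5: {1, 1, 1, 4, 5, 5} → 6 values.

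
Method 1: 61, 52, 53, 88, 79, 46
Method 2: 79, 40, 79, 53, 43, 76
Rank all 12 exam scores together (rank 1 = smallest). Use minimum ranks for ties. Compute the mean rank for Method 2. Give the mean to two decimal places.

5.67

Sorted (ascending): 40, 43, 46, 52, 53, 53, 61, 76, 79, 79, 79, 88
The 2 values of 53 occupy positions 5–6 → each gets rank 5.
The 3 values of 79 occupy positions 9–11 → each gets rank 9.
Method 2 values → pooled ranks: 79→9, 40→1, 79→9, 53→5, 43→2, 76→8
Mean rank = (9 + 1 + 9 + 5 + 2 + 8) / 6 = 5.67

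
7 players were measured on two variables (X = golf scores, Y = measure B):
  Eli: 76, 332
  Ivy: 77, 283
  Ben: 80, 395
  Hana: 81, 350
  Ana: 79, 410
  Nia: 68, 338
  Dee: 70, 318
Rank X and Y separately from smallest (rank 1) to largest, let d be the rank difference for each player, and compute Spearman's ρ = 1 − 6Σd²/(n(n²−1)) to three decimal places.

Ranks of variable 1: 3, 4, 6, 7, 5, 1, 2
Ranks of variable 2: 3, 1, 6, 5, 7, 4, 2
d = r₁ − r₂: 0, 3, 0, 2, -2, -3, 0
d²: 0, 9, 0, 4, 4, 9, 0; Σd² = 26
ρ = 1 − 6·26/(7·48) = 1 − 156/336 = 0.536

0.536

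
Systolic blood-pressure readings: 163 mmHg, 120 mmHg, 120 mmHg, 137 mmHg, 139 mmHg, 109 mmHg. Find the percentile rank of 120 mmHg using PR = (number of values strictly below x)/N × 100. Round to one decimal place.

16.7

N = 6.
Strictly below 120: 1. Equal to 120: 2.
PR = 1/6 × 100 = 16.7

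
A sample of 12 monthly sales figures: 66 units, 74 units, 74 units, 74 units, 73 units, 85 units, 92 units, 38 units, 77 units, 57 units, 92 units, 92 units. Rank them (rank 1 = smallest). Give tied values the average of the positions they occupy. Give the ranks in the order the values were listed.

Sorted (ascending): 38, 57, 66, 73, 74, 74, 74, 77, 85, 92, 92, 92
The 3 values of 74 occupy positions 5–7 → average rank 6.
The 3 values of 92 occupy positions 10–12 → average rank 11.

3, 6, 6, 6, 4, 9, 11, 1, 8, 2, 11, 11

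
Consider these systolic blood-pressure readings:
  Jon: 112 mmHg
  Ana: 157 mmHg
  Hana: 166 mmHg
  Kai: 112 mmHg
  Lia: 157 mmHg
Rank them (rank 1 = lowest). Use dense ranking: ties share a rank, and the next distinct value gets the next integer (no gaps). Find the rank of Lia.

2

Sorted (ascending): 112, 112, 157, 157, 166
The 2 values of 112 share dense rank 1.
The 2 values of 157 share dense rank 2.
Remaining distinct values take the next consecutive integers.
Lia has value 157 mmHg → rank 2.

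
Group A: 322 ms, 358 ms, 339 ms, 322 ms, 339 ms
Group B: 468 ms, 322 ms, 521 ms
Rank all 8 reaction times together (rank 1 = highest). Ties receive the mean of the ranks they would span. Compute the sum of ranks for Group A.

26

Sorted (descending): 521, 468, 358, 339, 339, 322, 322, 322
The 2 values of 339 occupy positions 4–5 → average rank (4+5)/2 = 4.5.
The 3 values of 322 occupy positions 6–8 → average rank 7.
Group A values → pooled ranks: 322→7, 358→3, 339→4.5, 322→7, 339→4.5
Rank sum = 7 + 3 + 4.5 + 7 + 4.5 = 26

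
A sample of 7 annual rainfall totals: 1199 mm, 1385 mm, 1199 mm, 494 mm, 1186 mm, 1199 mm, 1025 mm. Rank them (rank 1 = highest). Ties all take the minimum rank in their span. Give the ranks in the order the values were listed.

2, 1, 2, 7, 5, 2, 6

Sorted (descending): 1385, 1199, 1199, 1199, 1186, 1025, 494
The 3 values of 1199 occupy positions 2–4 → each gets rank 2.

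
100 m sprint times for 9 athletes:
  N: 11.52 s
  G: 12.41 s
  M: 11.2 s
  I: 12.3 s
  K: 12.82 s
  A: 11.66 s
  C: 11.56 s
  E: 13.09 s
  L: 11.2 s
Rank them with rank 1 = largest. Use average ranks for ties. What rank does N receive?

Sorted (descending): 13.09, 12.82, 12.41, 12.3, 11.66, 11.56, 11.52, 11.2, 11.2
The 2 values of 11.2 occupy positions 8–9 → average rank (8+9)/2 = 8.5.
N has value 11.52 s → rank 7.

7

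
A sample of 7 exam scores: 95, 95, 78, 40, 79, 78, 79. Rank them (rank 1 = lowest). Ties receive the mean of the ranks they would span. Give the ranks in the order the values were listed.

6.5, 6.5, 2.5, 1, 4.5, 2.5, 4.5

Sorted (ascending): 40, 78, 78, 79, 79, 95, 95
The 2 values of 78 occupy positions 2–3 → average rank (2+3)/2 = 2.5.
The 2 values of 79 occupy positions 4–5 → average rank (4+5)/2 = 4.5.
The 2 values of 95 occupy positions 6–7 → average rank (6+7)/2 = 6.5.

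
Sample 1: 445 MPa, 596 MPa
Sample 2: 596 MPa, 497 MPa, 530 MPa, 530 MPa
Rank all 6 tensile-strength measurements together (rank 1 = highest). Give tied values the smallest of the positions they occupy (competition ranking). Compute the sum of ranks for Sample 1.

Sorted (descending): 596, 596, 530, 530, 497, 445
The 2 values of 596 occupy positions 1–2 → each gets rank 1.
The 2 values of 530 occupy positions 3–4 → each gets rank 3.
Sample 1 values → pooled ranks: 445→6, 596→1
Rank sum = 6 + 1 = 7

7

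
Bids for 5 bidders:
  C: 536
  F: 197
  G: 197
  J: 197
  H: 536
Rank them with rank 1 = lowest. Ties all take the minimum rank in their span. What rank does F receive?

1

Sorted (ascending): 197, 197, 197, 536, 536
The 3 values of 197 occupy positions 1–3 → each gets rank 1.
The 2 values of 536 occupy positions 4–5 → each gets rank 4.
F has value 197 → rank 1.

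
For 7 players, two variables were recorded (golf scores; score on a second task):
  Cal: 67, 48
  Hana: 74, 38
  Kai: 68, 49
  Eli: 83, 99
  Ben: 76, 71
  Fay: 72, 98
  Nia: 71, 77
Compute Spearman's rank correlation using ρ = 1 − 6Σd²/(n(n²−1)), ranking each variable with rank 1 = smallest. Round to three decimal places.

0.464

Ranks of variable 1: 1, 5, 2, 7, 6, 4, 3
Ranks of variable 2: 2, 1, 3, 7, 4, 6, 5
d = r₁ − r₂: -1, 4, -1, 0, 2, -2, -2
d²: 1, 16, 1, 0, 4, 4, 4; Σd² = 30
ρ = 1 − 6·30/(7·48) = 1 − 180/336 = 0.464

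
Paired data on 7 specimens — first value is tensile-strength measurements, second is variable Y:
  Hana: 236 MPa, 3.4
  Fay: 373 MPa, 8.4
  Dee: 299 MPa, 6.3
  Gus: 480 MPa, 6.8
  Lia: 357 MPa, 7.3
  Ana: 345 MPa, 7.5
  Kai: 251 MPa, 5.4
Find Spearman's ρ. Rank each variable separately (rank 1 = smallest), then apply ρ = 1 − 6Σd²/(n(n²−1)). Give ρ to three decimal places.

Ranks of variable 1: 1, 6, 3, 7, 5, 4, 2
Ranks of variable 2: 1, 7, 3, 4, 5, 6, 2
d = r₁ − r₂: 0, -1, 0, 3, 0, -2, 0
d²: 0, 1, 0, 9, 0, 4, 0; Σd² = 14
ρ = 1 − 6·14/(7·48) = 1 − 84/336 = 0.750

0.750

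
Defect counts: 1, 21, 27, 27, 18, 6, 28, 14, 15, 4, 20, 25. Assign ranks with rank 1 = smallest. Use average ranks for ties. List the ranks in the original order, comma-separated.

1, 8, 10.5, 10.5, 6, 3, 12, 4, 5, 2, 7, 9

Sorted (ascending): 1, 4, 6, 14, 15, 18, 20, 21, 25, 27, 27, 28
The 2 values of 27 occupy positions 10–11 → average rank (10+11)/2 = 10.5.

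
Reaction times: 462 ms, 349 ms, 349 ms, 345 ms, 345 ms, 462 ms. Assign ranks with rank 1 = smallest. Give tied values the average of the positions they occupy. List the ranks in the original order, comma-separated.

Sorted (ascending): 345, 345, 349, 349, 462, 462
The 2 values of 345 occupy positions 1–2 → average rank (1+2)/2 = 1.5.
The 2 values of 349 occupy positions 3–4 → average rank (3+4)/2 = 3.5.
The 2 values of 462 occupy positions 5–6 → average rank (5+6)/2 = 5.5.

5.5, 3.5, 3.5, 1.5, 1.5, 5.5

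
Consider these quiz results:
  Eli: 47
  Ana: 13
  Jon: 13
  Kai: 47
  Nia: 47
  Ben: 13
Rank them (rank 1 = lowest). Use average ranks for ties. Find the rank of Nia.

5

Sorted (ascending): 13, 13, 13, 47, 47, 47
The 3 values of 13 occupy positions 1–3 → average rank 2.
The 3 values of 47 occupy positions 4–6 → average rank 5.
Nia has value 47 → rank 5.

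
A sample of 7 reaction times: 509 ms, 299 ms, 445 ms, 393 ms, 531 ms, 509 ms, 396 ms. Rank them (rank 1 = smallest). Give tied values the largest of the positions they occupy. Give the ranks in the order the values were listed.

6, 1, 4, 2, 7, 6, 3

Sorted (ascending): 299, 393, 396, 445, 509, 509, 531
The 2 values of 509 occupy positions 5–6 → each gets rank 6.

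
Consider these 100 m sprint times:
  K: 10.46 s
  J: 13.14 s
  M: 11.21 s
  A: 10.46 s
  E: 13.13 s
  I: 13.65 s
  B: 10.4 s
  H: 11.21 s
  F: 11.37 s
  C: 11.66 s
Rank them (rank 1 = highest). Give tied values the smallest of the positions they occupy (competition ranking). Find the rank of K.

Sorted (descending): 13.65, 13.14, 13.13, 11.66, 11.37, 11.21, 11.21, 10.46, 10.46, 10.4
The 2 values of 11.21 occupy positions 6–7 → each gets rank 6.
The 2 values of 10.46 occupy positions 8–9 → each gets rank 8.
K has value 10.46 s → rank 8.

8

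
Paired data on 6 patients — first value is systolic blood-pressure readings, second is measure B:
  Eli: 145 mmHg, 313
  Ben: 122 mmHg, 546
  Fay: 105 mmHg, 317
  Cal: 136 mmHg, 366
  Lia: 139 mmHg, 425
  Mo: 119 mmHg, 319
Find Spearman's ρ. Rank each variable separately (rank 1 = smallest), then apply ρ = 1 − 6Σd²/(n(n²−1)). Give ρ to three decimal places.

Ranks of variable 1: 6, 3, 1, 4, 5, 2
Ranks of variable 2: 1, 6, 2, 4, 5, 3
d = r₁ − r₂: 5, -3, -1, 0, 0, -1
d²: 25, 9, 1, 0, 0, 1; Σd² = 36
ρ = 1 − 6·36/(6·35) = 1 − 216/210 = -0.029

-0.029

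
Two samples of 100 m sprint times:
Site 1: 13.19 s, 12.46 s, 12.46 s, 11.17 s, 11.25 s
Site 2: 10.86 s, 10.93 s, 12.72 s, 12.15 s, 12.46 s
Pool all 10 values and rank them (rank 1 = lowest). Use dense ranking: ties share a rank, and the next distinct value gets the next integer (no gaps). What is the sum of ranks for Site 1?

27

Sorted (ascending): 10.86, 10.93, 11.17, 11.25, 12.15, 12.46, 12.46, 12.46, 12.72, 13.19
The 3 values of 12.46 share dense rank 6.
Remaining distinct values take the next consecutive integers.
Site 1 values → pooled ranks: 13.19→8, 12.46→6, 12.46→6, 11.17→3, 11.25→4
Rank sum = 8 + 6 + 6 + 3 + 4 = 27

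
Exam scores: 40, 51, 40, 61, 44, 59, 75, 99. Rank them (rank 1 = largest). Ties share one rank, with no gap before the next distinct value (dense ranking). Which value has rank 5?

Sorted (descending): 99, 75, 61, 59, 51, 44, 40, 40
The 2 values of 40 share dense rank 7.
Remaining distinct values take the next consecutive integers.
Rank 5 → value 51.

51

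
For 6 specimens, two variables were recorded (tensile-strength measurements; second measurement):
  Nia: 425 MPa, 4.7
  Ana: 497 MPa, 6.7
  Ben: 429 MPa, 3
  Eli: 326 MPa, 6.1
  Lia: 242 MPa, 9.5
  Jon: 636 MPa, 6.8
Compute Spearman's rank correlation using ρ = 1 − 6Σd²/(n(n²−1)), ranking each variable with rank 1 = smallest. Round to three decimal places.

Ranks of variable 1: 3, 5, 4, 2, 1, 6
Ranks of variable 2: 2, 4, 1, 3, 6, 5
d = r₁ − r₂: 1, 1, 3, -1, -5, 1
d²: 1, 1, 9, 1, 25, 1; Σd² = 38
ρ = 1 − 6·38/(6·35) = 1 − 228/210 = -0.086

-0.086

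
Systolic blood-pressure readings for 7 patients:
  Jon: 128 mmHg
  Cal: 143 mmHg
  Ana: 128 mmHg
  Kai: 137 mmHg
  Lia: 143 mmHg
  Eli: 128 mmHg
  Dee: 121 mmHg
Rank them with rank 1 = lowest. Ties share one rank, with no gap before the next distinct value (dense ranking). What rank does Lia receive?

Sorted (ascending): 121, 128, 128, 128, 137, 143, 143
The 3 values of 128 share dense rank 2.
The 2 values of 143 share dense rank 4.
Remaining distinct values take the next consecutive integers.
Lia has value 143 mmHg → rank 4.

4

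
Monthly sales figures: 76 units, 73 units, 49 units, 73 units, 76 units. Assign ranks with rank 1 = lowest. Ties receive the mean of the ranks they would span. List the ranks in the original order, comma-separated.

4.5, 2.5, 1, 2.5, 4.5

Sorted (ascending): 49, 73, 73, 76, 76
The 2 values of 73 occupy positions 2–3 → average rank (2+3)/2 = 2.5.
The 2 values of 76 occupy positions 4–5 → average rank (4+5)/2 = 4.5.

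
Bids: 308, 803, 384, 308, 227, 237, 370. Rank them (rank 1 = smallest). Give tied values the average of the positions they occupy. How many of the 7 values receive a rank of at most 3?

2

Sorted (ascending): 227, 237, 308, 308, 370, 384, 803
The 2 values of 308 occupy positions 3–4 → average rank (3+4)/2 = 3.5.
Ranks ≤ 3: {1, 2} → 2 values.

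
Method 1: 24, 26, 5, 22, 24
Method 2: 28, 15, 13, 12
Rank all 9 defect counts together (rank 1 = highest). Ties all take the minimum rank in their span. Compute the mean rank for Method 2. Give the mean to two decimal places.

5.50

Sorted (descending): 28, 26, 24, 24, 22, 15, 13, 12, 5
The 2 values of 24 occupy positions 3–4 → each gets rank 3.
Method 2 values → pooled ranks: 28→1, 15→6, 13→7, 12→8
Mean rank = (1 + 6 + 7 + 8) / 4 = 5.50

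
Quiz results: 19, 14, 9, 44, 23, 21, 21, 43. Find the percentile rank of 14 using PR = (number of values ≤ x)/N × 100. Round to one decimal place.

25.0

N = 8.
Strictly below 14: 1. Equal to 14: 1.
PR = 2/8 × 100 = 25.0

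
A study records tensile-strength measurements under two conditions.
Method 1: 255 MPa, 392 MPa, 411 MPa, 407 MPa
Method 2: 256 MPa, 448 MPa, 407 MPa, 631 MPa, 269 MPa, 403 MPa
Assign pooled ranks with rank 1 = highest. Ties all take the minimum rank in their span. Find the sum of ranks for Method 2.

Sorted (descending): 631, 448, 411, 407, 407, 403, 392, 269, 256, 255
The 2 values of 407 occupy positions 4–5 → each gets rank 4.
Method 2 values → pooled ranks: 256→9, 448→2, 407→4, 631→1, 269→8, 403→6
Rank sum = 9 + 2 + 4 + 1 + 8 + 6 = 30

30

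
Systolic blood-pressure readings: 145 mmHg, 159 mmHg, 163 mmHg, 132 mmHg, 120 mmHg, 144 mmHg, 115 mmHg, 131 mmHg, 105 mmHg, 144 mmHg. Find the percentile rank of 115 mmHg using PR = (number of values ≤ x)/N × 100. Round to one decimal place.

20.0

N = 10.
Strictly below 115: 1. Equal to 115: 1.
PR = 2/10 × 100 = 20.0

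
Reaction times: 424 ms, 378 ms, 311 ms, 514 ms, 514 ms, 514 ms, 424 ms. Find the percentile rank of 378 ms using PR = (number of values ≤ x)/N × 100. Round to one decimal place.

N = 7.
Strictly below 378: 1. Equal to 378: 1.
PR = 2/7 × 100 = 28.6

28.6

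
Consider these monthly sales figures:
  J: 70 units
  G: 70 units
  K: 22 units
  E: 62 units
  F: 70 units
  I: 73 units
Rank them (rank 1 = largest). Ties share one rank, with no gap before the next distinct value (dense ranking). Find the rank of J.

2

Sorted (descending): 73, 70, 70, 70, 62, 22
The 3 values of 70 share dense rank 2.
Remaining distinct values take the next consecutive integers.
J has value 70 units → rank 2.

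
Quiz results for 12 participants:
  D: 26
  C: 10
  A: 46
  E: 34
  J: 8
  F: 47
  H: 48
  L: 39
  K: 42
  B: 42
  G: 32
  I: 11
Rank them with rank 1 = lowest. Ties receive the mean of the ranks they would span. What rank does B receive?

Sorted (ascending): 8, 10, 11, 26, 32, 34, 39, 42, 42, 46, 47, 48
The 2 values of 42 occupy positions 8–9 → average rank (8+9)/2 = 8.5.
B has value 42 → rank 8.5.

8.5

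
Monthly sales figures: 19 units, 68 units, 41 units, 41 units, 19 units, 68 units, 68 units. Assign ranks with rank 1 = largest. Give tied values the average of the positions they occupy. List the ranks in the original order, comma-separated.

6.5, 2, 4.5, 4.5, 6.5, 2, 2

Sorted (descending): 68, 68, 68, 41, 41, 19, 19
The 3 values of 68 occupy positions 1–3 → average rank 2.
The 2 values of 41 occupy positions 4–5 → average rank (4+5)/2 = 4.5.
The 2 values of 19 occupy positions 6–7 → average rank (6+7)/2 = 6.5.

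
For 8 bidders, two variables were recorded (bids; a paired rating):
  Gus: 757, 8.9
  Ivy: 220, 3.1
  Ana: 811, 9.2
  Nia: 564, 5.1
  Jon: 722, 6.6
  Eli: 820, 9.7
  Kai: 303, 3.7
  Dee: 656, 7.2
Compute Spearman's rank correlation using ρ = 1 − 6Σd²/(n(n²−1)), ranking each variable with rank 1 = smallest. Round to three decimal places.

0.976

Ranks of variable 1: 6, 1, 7, 3, 5, 8, 2, 4
Ranks of variable 2: 6, 1, 7, 3, 4, 8, 2, 5
d = r₁ − r₂: 0, 0, 0, 0, 1, 0, 0, -1
d²: 0, 0, 0, 0, 1, 0, 0, 1; Σd² = 2
ρ = 1 − 6·2/(8·63) = 1 − 12/504 = 0.976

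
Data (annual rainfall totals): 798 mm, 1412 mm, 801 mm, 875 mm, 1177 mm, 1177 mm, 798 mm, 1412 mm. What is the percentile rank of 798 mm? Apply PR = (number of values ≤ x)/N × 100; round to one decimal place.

N = 8.
Strictly below 798: 0. Equal to 798: 2.
PR = 2/8 × 100 = 25.0

25.0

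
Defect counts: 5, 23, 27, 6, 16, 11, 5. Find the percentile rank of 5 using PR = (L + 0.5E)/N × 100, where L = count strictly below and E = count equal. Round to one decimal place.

N = 7.
Strictly below 5: 0. Equal to 5: 2.
PR = (0 + 0.5·2)/7 × 100 = 14.3

14.3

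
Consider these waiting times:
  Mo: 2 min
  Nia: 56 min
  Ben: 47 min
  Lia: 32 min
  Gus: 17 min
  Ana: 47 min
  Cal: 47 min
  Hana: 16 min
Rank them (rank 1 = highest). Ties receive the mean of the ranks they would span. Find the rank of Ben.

3

Sorted (descending): 56, 47, 47, 47, 32, 17, 16, 2
The 3 values of 47 occupy positions 2–4 → average rank 3.
Ben has value 47 min → rank 3.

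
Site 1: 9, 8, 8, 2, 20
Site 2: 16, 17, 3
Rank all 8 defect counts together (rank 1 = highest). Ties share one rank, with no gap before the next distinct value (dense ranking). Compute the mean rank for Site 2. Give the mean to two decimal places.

Sorted (descending): 20, 17, 16, 9, 8, 8, 3, 2
The 2 values of 8 share dense rank 5.
Remaining distinct values take the next consecutive integers.
Site 2 values → pooled ranks: 16→3, 17→2, 3→6
Mean rank = (3 + 2 + 6) / 3 = 3.67

3.67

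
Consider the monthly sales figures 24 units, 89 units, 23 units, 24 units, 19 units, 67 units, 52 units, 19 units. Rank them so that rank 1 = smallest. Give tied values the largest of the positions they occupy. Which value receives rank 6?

52

Sorted (ascending): 19, 19, 23, 24, 24, 52, 67, 89
The 2 values of 19 occupy positions 1–2 → each gets rank 2.
The 2 values of 24 occupy positions 4–5 → each gets rank 5.
Rank 6 → value 52.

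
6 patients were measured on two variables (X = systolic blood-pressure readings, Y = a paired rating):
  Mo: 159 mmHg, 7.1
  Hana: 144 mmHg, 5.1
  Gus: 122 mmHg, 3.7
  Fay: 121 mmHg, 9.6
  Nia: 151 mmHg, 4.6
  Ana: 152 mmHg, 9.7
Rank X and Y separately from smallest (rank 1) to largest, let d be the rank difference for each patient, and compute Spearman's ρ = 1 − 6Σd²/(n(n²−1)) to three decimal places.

Ranks of variable 1: 6, 3, 2, 1, 4, 5
Ranks of variable 2: 4, 3, 1, 5, 2, 6
d = r₁ − r₂: 2, 0, 1, -4, 2, -1
d²: 4, 0, 1, 16, 4, 1; Σd² = 26
ρ = 1 − 6·26/(6·35) = 1 − 156/210 = 0.257

0.257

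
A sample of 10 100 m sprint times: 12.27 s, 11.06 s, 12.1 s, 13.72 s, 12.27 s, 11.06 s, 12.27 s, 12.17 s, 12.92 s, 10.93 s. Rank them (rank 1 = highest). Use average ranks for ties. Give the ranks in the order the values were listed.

Sorted (descending): 13.72, 12.92, 12.27, 12.27, 12.27, 12.17, 12.1, 11.06, 11.06, 10.93
The 3 values of 12.27 occupy positions 3–5 → average rank 4.
The 2 values of 11.06 occupy positions 8–9 → average rank (8+9)/2 = 8.5.

4, 8.5, 7, 1, 4, 8.5, 4, 6, 2, 10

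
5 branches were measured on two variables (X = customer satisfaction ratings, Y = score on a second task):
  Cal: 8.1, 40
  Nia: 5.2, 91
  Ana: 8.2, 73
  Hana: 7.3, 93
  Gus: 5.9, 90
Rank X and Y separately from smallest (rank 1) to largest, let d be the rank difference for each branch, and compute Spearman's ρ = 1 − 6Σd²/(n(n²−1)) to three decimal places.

-0.600

Ranks of variable 1: 4, 1, 5, 3, 2
Ranks of variable 2: 1, 4, 2, 5, 3
d = r₁ − r₂: 3, -3, 3, -2, -1
d²: 9, 9, 9, 4, 1; Σd² = 32
ρ = 1 − 6·32/(5·24) = 1 − 192/120 = -0.600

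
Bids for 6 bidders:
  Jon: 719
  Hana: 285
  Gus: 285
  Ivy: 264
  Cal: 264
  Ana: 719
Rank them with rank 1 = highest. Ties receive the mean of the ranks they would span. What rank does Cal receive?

Sorted (descending): 719, 719, 285, 285, 264, 264
The 2 values of 719 occupy positions 1–2 → average rank (1+2)/2 = 1.5.
The 2 values of 285 occupy positions 3–4 → average rank (3+4)/2 = 3.5.
The 2 values of 264 occupy positions 5–6 → average rank (5+6)/2 = 5.5.
Cal has value 264 → rank 5.5.

5.5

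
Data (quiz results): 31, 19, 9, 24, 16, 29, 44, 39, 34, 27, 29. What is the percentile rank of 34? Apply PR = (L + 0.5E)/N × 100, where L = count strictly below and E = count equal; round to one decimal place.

N = 11.
Strictly below 34: 8. Equal to 34: 1.
PR = (8 + 0.5·1)/11 × 100 = 77.3

77.3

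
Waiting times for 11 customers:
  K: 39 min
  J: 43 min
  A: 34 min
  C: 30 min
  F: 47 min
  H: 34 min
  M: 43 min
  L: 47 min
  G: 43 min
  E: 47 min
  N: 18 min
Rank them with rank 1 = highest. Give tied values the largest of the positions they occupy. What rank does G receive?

Sorted (descending): 47, 47, 47, 43, 43, 43, 39, 34, 34, 30, 18
The 3 values of 47 occupy positions 1–3 → each gets rank 3.
The 3 values of 43 occupy positions 4–6 → each gets rank 6.
The 2 values of 34 occupy positions 8–9 → each gets rank 9.
G has value 43 min → rank 6.

6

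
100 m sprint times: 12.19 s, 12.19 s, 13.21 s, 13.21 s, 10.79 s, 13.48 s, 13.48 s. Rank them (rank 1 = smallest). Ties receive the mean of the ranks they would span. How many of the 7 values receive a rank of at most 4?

Sorted (ascending): 10.79, 12.19, 12.19, 13.21, 13.21, 13.48, 13.48
The 2 values of 12.19 occupy positions 2–3 → average rank (2+3)/2 = 2.5.
The 2 values of 13.21 occupy positions 4–5 → average rank (4+5)/2 = 4.5.
The 2 values of 13.48 occupy positions 6–7 → average rank (6+7)/2 = 6.5.
Ranks ≤ 4: {1, 2.5, 2.5} → 3 values.

3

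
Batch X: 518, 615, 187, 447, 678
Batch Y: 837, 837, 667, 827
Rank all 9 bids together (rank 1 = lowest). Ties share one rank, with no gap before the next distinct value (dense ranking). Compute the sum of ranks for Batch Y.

28

Sorted (ascending): 187, 447, 518, 615, 667, 678, 827, 837, 837
The 2 values of 837 share dense rank 8.
Remaining distinct values take the next consecutive integers.
Batch Y values → pooled ranks: 837→8, 837→8, 667→5, 827→7
Rank sum = 8 + 8 + 5 + 7 = 28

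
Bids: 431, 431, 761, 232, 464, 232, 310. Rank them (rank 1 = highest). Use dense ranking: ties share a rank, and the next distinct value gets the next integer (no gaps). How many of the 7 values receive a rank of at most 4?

Sorted (descending): 761, 464, 431, 431, 310, 232, 232
The 2 values of 431 share dense rank 3.
The 2 values of 232 share dense rank 5.
Remaining distinct values take the next consecutive integers.
Ranks ≤ 4: {1, 2, 3, 3, 4} → 5 values.

5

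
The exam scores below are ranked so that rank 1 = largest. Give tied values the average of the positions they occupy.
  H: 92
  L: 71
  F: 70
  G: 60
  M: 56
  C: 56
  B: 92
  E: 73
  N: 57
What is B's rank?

Sorted (descending): 92, 92, 73, 71, 70, 60, 57, 56, 56
The 2 values of 92 occupy positions 1–2 → average rank (1+2)/2 = 1.5.
The 2 values of 56 occupy positions 8–9 → average rank (8+9)/2 = 8.5.
B has value 92 → rank 1.5.

1.5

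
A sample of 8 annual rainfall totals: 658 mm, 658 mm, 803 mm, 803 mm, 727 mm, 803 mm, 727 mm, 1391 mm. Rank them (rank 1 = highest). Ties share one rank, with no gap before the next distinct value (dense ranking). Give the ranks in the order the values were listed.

4, 4, 2, 2, 3, 2, 3, 1

Sorted (descending): 1391, 803, 803, 803, 727, 727, 658, 658
The 3 values of 803 share dense rank 2.
The 2 values of 727 share dense rank 3.
The 2 values of 658 share dense rank 4.
Remaining distinct values take the next consecutive integers.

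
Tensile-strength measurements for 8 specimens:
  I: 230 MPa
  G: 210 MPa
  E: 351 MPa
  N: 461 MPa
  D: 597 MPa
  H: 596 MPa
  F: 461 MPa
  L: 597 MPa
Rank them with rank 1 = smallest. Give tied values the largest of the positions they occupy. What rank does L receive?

Sorted (ascending): 210, 230, 351, 461, 461, 596, 597, 597
The 2 values of 461 occupy positions 4–5 → each gets rank 5.
The 2 values of 597 occupy positions 7–8 → each gets rank 8.
L has value 597 MPa → rank 8.

8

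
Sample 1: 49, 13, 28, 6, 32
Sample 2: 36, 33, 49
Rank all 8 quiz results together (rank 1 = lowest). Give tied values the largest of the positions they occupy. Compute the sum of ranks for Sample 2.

19

Sorted (ascending): 6, 13, 28, 32, 33, 36, 49, 49
The 2 values of 49 occupy positions 7–8 → each gets rank 8.
Sample 2 values → pooled ranks: 36→6, 33→5, 49→8
Rank sum = 6 + 5 + 8 = 19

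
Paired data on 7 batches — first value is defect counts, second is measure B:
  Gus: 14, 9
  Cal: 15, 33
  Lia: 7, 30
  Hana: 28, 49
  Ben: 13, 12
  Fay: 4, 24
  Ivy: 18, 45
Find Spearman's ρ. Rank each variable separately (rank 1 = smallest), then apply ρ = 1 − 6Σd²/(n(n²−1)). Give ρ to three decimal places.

Ranks of variable 1: 4, 5, 2, 7, 3, 1, 6
Ranks of variable 2: 1, 5, 4, 7, 2, 3, 6
d = r₁ − r₂: 3, 0, -2, 0, 1, -2, 0
d²: 9, 0, 4, 0, 1, 4, 0; Σd² = 18
ρ = 1 − 6·18/(7·48) = 1 − 108/336 = 0.679

0.679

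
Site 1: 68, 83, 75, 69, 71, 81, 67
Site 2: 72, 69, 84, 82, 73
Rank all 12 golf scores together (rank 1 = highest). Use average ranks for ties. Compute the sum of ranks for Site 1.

Sorted (descending): 84, 83, 82, 81, 75, 73, 72, 71, 69, 69, 68, 67
The 2 values of 69 occupy positions 9–10 → average rank (9+10)/2 = 9.5.
Site 1 values → pooled ranks: 68→11, 83→2, 75→5, 69→9.5, 71→8, 81→4, 67→12
Rank sum = 11 + 2 + 5 + 9.5 + 8 + 4 + 12 = 51.5

51.5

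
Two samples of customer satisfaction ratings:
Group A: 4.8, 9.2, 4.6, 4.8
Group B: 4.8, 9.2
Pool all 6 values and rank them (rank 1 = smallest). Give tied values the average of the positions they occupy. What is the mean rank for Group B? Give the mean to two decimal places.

Sorted (ascending): 4.6, 4.8, 4.8, 4.8, 9.2, 9.2
The 3 values of 4.8 occupy positions 2–4 → average rank 3.
The 2 values of 9.2 occupy positions 5–6 → average rank (5+6)/2 = 5.5.
Group B values → pooled ranks: 4.8→3, 9.2→5.5
Mean rank = (3 + 5.5) / 2 = 4.25

4.25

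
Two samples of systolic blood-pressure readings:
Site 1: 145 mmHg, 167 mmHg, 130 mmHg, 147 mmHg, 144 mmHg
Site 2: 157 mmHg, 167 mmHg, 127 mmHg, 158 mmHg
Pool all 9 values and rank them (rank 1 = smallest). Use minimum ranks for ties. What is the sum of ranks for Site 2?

Sorted (ascending): 127, 130, 144, 145, 147, 157, 158, 167, 167
The 2 values of 167 occupy positions 8–9 → each gets rank 8.
Site 2 values → pooled ranks: 157→6, 167→8, 127→1, 158→7
Rank sum = 6 + 8 + 1 + 7 = 22

22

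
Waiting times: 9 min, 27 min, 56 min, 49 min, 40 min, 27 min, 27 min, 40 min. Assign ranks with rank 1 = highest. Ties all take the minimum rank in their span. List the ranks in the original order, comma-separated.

8, 5, 1, 2, 3, 5, 5, 3

Sorted (descending): 56, 49, 40, 40, 27, 27, 27, 9
The 2 values of 40 occupy positions 3–4 → each gets rank 3.
The 3 values of 27 occupy positions 5–7 → each gets rank 5.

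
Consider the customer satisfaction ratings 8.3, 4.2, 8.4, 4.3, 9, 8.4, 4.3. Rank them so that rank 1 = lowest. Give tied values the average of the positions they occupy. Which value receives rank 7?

Sorted (ascending): 4.2, 4.3, 4.3, 8.3, 8.4, 8.4, 9
The 2 values of 4.3 occupy positions 2–3 → average rank (2+3)/2 = 2.5.
The 2 values of 8.4 occupy positions 5–6 → average rank (5+6)/2 = 5.5.
Rank 7 → value 9.

9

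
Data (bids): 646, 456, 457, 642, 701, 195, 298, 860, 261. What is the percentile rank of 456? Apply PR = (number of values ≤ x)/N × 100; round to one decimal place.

44.4

N = 9.
Strictly below 456: 3. Equal to 456: 1.
PR = 4/9 × 100 = 44.4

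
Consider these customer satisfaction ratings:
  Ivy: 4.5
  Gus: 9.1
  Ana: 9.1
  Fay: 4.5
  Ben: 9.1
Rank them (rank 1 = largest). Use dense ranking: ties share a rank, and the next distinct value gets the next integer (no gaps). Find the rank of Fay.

Sorted (descending): 9.1, 9.1, 9.1, 4.5, 4.5
The 3 values of 9.1 share dense rank 1.
The 2 values of 4.5 share dense rank 2.
Fay has value 4.5 → rank 2.

2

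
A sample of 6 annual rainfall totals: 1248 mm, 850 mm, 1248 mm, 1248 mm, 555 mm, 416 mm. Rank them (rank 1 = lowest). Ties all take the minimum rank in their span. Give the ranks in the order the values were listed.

4, 3, 4, 4, 2, 1

Sorted (ascending): 416, 555, 850, 1248, 1248, 1248
The 3 values of 1248 occupy positions 4–6 → each gets rank 4.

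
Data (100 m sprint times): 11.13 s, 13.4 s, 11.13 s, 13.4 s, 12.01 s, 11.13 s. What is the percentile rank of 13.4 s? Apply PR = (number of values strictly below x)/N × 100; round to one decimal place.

N = 6.
Strictly below 13.4: 4. Equal to 13.4: 2.
PR = 4/6 × 100 = 66.7

66.7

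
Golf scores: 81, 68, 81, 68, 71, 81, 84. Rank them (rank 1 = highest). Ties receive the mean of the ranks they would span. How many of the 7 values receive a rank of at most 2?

1

Sorted (descending): 84, 81, 81, 81, 71, 68, 68
The 3 values of 81 occupy positions 2–4 → average rank 3.
The 2 values of 68 occupy positions 6–7 → average rank (6+7)/2 = 6.5.
Ranks ≤ 2: {1} → 1 value.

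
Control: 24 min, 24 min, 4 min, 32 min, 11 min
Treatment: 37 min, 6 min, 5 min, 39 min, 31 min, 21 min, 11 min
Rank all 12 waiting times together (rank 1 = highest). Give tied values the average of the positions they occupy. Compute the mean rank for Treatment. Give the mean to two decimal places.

6.21

Sorted (descending): 39, 37, 32, 31, 24, 24, 21, 11, 11, 6, 5, 4
The 2 values of 24 occupy positions 5–6 → average rank (5+6)/2 = 5.5.
The 2 values of 11 occupy positions 8–9 → average rank (8+9)/2 = 8.5.
Treatment values → pooled ranks: 37→2, 6→10, 5→11, 39→1, 31→4, 21→7, 11→8.5
Mean rank = (2 + 10 + 11 + 1 + 4 + 7 + 8.5) / 7 = 6.21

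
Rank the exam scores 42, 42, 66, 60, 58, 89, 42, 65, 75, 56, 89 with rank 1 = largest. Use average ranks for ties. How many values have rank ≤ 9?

8

Sorted (descending): 89, 89, 75, 66, 65, 60, 58, 56, 42, 42, 42
The 2 values of 89 occupy positions 1–2 → average rank (1+2)/2 = 1.5.
The 3 values of 42 occupy positions 9–11 → average rank 10.
Ranks ≤ 9: {1.5, 1.5, 3, 4, 5, 6, 7, 8} → 8 values.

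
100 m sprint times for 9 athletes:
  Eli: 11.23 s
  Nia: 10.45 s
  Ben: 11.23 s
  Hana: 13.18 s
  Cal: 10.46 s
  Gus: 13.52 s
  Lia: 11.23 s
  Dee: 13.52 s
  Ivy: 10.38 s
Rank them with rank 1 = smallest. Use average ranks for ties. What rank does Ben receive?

Sorted (ascending): 10.38, 10.45, 10.46, 11.23, 11.23, 11.23, 13.18, 13.52, 13.52
The 3 values of 11.23 occupy positions 4–6 → average rank 5.
The 2 values of 13.52 occupy positions 8–9 → average rank (8+9)/2 = 8.5.
Ben has value 11.23 s → rank 5.

5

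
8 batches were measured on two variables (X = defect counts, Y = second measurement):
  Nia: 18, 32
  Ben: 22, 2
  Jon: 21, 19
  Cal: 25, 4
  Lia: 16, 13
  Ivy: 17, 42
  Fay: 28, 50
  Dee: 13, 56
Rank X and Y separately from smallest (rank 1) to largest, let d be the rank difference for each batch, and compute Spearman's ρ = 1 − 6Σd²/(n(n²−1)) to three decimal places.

-0.333

Ranks of variable 1: 4, 6, 5, 7, 2, 3, 8, 1
Ranks of variable 2: 5, 1, 4, 2, 3, 6, 7, 8
d = r₁ − r₂: -1, 5, 1, 5, -1, -3, 1, -7
d²: 1, 25, 1, 25, 1, 9, 1, 49; Σd² = 112
ρ = 1 − 6·112/(8·63) = 1 − 672/504 = -0.333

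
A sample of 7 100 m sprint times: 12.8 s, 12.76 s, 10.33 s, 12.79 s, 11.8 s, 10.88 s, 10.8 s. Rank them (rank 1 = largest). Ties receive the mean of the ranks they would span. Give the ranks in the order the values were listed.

1, 3, 7, 2, 4, 5, 6

Sorted (descending): 12.8, 12.79, 12.76, 11.8, 10.88, 10.8, 10.33
No ties — each value takes its position as its rank.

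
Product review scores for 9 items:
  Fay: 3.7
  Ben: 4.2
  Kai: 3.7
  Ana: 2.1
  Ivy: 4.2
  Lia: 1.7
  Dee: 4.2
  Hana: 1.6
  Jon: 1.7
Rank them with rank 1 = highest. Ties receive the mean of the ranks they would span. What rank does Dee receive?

Sorted (descending): 4.2, 4.2, 4.2, 3.7, 3.7, 2.1, 1.7, 1.7, 1.6
The 3 values of 4.2 occupy positions 1–3 → average rank 2.
The 2 values of 3.7 occupy positions 4–5 → average rank (4+5)/2 = 4.5.
The 2 values of 1.7 occupy positions 7–8 → average rank (7+8)/2 = 7.5.
Dee has value 4.2 → rank 2.

2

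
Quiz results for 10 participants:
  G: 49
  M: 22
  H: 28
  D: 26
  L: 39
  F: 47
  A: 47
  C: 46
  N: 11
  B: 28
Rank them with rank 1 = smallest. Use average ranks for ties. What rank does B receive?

4.5

Sorted (ascending): 11, 22, 26, 28, 28, 39, 46, 47, 47, 49
The 2 values of 28 occupy positions 4–5 → average rank (4+5)/2 = 4.5.
The 2 values of 47 occupy positions 8–9 → average rank (8+9)/2 = 8.5.
B has value 28 → rank 4.5.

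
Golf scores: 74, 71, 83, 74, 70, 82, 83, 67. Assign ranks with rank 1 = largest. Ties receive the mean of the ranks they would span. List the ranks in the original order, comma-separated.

4.5, 6, 1.5, 4.5, 7, 3, 1.5, 8

Sorted (descending): 83, 83, 82, 74, 74, 71, 70, 67
The 2 values of 83 occupy positions 1–2 → average rank (1+2)/2 = 1.5.
The 2 values of 74 occupy positions 4–5 → average rank (4+5)/2 = 4.5.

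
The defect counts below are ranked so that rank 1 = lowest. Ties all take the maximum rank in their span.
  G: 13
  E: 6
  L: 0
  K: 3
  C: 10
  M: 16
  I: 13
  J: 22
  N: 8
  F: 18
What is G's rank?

7

Sorted (ascending): 0, 3, 6, 8, 10, 13, 13, 16, 18, 22
The 2 values of 13 occupy positions 6–7 → each gets rank 7.
G has value 13 → rank 7.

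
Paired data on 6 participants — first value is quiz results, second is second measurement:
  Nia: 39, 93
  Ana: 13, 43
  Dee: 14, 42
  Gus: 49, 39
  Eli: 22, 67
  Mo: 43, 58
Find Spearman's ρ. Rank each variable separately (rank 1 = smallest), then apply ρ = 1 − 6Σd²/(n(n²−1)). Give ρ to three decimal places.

-0.086

Ranks of variable 1: 4, 1, 2, 6, 3, 5
Ranks of variable 2: 6, 3, 2, 1, 5, 4
d = r₁ − r₂: -2, -2, 0, 5, -2, 1
d²: 4, 4, 0, 25, 4, 1; Σd² = 38
ρ = 1 − 6·38/(6·35) = 1 − 228/210 = -0.086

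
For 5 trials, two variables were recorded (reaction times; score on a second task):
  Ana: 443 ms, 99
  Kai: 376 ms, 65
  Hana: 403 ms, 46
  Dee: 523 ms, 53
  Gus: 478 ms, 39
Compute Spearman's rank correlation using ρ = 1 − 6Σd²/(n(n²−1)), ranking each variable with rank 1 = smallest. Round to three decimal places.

-0.300

Ranks of variable 1: 3, 1, 2, 5, 4
Ranks of variable 2: 5, 4, 2, 3, 1
d = r₁ − r₂: -2, -3, 0, 2, 3
d²: 4, 9, 0, 4, 9; Σd² = 26
ρ = 1 − 6·26/(5·24) = 1 − 156/120 = -0.300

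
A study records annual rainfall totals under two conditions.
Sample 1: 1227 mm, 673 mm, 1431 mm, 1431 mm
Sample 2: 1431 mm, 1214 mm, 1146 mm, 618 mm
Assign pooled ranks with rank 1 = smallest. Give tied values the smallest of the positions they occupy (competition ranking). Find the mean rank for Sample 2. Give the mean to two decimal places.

Sorted (ascending): 618, 673, 1146, 1214, 1227, 1431, 1431, 1431
The 3 values of 1431 occupy positions 6–8 → each gets rank 6.
Sample 2 values → pooled ranks: 1431→6, 1214→4, 1146→3, 618→1
Mean rank = (6 + 4 + 3 + 1) / 4 = 3.50

3.50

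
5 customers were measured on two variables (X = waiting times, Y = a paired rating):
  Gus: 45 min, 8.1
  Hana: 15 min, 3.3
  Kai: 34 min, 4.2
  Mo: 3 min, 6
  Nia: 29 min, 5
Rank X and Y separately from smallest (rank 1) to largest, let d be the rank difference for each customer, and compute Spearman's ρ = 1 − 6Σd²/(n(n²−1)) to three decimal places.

Ranks of variable 1: 5, 2, 4, 1, 3
Ranks of variable 2: 5, 1, 2, 4, 3
d = r₁ − r₂: 0, 1, 2, -3, 0
d²: 0, 1, 4, 9, 0; Σd² = 14
ρ = 1 − 6·14/(5·24) = 1 − 84/120 = 0.300

0.300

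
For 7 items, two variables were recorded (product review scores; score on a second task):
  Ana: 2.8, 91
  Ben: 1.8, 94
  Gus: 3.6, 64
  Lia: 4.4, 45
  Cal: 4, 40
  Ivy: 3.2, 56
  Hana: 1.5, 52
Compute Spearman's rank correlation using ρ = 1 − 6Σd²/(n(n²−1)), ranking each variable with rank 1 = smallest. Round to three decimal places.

-0.571

Ranks of variable 1: 3, 2, 5, 7, 6, 4, 1
Ranks of variable 2: 6, 7, 5, 2, 1, 4, 3
d = r₁ − r₂: -3, -5, 0, 5, 5, 0, -2
d²: 9, 25, 0, 25, 25, 0, 4; Σd² = 88
ρ = 1 − 6·88/(7·48) = 1 − 528/336 = -0.571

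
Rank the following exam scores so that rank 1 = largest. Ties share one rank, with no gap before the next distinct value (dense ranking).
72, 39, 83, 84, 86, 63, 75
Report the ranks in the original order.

5, 7, 3, 2, 1, 6, 4

Sorted (descending): 86, 84, 83, 75, 72, 63, 39
No ties — each value takes its position as its rank.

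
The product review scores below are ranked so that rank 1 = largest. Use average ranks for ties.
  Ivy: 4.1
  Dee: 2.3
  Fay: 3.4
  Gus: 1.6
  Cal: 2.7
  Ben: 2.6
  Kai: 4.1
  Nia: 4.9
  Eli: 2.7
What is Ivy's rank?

2.5

Sorted (descending): 4.9, 4.1, 4.1, 3.4, 2.7, 2.7, 2.6, 2.3, 1.6
The 2 values of 4.1 occupy positions 2–3 → average rank (2+3)/2 = 2.5.
The 2 values of 2.7 occupy positions 5–6 → average rank (5+6)/2 = 5.5.
Ivy has value 4.1 → rank 2.5.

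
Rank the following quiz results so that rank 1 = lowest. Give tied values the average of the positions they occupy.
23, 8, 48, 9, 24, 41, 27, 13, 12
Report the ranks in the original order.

5, 1, 9, 2, 6, 8, 7, 4, 3

Sorted (ascending): 8, 9, 12, 13, 23, 24, 27, 41, 48
No ties — each value takes its position as its rank.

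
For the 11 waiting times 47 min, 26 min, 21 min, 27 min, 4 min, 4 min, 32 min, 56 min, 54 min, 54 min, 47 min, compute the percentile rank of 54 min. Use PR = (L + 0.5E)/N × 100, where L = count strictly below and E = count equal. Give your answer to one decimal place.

81.8

N = 11.
Strictly below 54: 8. Equal to 54: 2.
PR = (8 + 0.5·2)/11 × 100 = 81.8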